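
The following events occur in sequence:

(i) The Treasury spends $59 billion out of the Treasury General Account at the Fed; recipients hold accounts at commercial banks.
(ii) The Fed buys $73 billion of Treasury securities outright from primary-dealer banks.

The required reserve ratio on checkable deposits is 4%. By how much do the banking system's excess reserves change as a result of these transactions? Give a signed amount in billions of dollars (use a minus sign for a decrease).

Government spending $59 billion: reserves +$59B, deposits +$59B.
OMO purchase (from banks) $73 billion: reserves +$73B, deposits 0.
Totals: Δreserves = +$132B, Δdeposits = +$59B.
Δrequired reserves = 4% × +$59B = +$2.36B.
Δexcess reserves = Δreserves − Δrequired = +$132B − (+$2.36B) = +$129.64 billion.

+$129.64 billion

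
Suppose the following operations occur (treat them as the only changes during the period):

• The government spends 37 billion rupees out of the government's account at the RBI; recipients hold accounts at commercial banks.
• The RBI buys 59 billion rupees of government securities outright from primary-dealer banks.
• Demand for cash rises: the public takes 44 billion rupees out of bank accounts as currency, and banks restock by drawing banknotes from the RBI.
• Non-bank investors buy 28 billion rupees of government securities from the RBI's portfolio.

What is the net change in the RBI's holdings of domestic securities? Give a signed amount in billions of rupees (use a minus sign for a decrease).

+31 billion

Government spending 37 billion rupees: the RBI's securities portfolio is untouched → 0.
OMO purchase (from banks) 59 billion rupees: securities added to the RBI's portfolio → +59B.
Currency withdrawal 44 billion rupees: the RBI's securities portfolio is untouched → 0.
Asset sale (to non-banks) 28 billion rupees: securities removed from the RBI's portfolio → −28B.
Net: 0 + 59 + 0 − 28 = +31 billion.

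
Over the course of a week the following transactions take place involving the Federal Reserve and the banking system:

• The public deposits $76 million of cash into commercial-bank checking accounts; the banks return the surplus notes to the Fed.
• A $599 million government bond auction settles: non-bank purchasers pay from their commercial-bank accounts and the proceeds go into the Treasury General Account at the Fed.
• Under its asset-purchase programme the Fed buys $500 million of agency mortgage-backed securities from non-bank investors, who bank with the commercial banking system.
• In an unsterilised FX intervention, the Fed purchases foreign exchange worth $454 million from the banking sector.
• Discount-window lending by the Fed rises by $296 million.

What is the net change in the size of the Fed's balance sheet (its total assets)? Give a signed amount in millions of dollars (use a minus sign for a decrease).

+$1250 million

Currency deposit $76 million: only the composition of liabilities changes → 0.
Government account inflow $599 million: only the composition of liabilities changes → 0.
Asset purchase (from non-banks) $500 million: a Fed asset is acquired → +$500M.
FX purchase $454 million: a Fed asset is acquired → +$454M.
Discount-window loan $296 million: a Fed asset is acquired → +$296M.
Net: 0 + 0 + 500 + 454 + 296 = +$1250 million.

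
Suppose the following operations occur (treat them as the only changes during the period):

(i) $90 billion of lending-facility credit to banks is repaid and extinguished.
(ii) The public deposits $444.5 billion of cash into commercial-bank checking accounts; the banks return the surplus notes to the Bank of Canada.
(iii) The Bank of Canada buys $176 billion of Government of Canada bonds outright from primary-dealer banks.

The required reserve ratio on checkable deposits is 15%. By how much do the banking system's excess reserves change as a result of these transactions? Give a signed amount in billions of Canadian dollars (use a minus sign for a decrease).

+$463.825 billion

Discount-window repayment $90 billion: reserves −$90B, deposits 0.
Currency deposit $444.5 billion: reserves +$444.5B, deposits +$444.5B.
OMO purchase (from banks) $176 billion: reserves +$176B, deposits 0.
Totals: Δreserves = +$530.5B, Δdeposits = +$444.5B.
Δrequired reserves = 15% × +$444.5B = +$66.675B.
Δexcess reserves = Δreserves − Δrequired = +$530.5B − (+$66.675B) = +$463.825 billion.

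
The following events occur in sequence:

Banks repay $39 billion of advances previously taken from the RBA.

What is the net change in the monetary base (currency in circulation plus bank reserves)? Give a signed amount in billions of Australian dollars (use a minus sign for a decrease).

Discount-window repayment $39 billion: RBA balance sheet contracts → −$39B.

-$39 billion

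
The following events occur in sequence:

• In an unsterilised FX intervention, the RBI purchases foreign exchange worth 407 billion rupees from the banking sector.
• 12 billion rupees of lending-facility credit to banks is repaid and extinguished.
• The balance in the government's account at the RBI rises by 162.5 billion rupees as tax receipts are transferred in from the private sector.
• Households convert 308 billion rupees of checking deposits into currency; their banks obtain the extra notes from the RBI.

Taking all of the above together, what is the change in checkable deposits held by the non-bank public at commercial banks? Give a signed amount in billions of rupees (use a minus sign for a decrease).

-470.5 billion

FX purchase 407 billion rupees: the counterparty is a bank, so public deposits are unchanged → 0.
Discount-window repayment 12 billion rupees: the counterparty is a bank, so public deposits are unchanged → 0.
Government account inflow 162.5 billion rupees: non-bank counterparties' bank balances fall → −162.5B.
Currency withdrawal 308 billion rupees: non-bank counterparties' bank balances fall → −308B.
Net: 0 + 0 − 162.5 − 308 = -470.5 billion.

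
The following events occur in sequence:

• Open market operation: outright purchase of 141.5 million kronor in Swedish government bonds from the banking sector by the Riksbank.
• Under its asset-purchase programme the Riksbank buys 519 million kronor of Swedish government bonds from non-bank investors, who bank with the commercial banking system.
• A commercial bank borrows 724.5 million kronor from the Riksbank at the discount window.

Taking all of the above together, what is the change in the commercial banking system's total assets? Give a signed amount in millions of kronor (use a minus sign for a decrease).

Riksbank balance sheet:
  Assets:      Securities +660.5M, Loans to banks +724.5M
  Liabilities: Bank reserves +1385M
Commercial banking system:
  Assets:      Reserves at CB +1385M, Securities −141.5M
  Liabilities: Checkable deposits +519M, Borrowings from CB +724.5M
Change in total bank assets = +1243.5 million.

+1243.5 million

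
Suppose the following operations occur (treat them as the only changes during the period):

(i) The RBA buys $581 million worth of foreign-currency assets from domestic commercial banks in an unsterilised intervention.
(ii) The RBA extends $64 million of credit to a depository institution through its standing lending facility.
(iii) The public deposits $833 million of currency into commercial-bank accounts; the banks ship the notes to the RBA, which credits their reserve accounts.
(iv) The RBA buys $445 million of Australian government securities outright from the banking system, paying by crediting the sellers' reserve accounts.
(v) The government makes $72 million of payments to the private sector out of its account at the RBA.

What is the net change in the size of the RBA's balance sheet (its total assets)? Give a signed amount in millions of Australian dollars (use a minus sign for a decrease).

+$1090 million

FX purchase $581 million: an RBA asset is acquired → +$581M.
Discount-window loan $64 million: an RBA asset is acquired → +$64M.
Currency deposit $833 million: only the composition of liabilities changes → 0.
OMO purchase (from banks) $445 million: an RBA asset is acquired → +$445M.
Government spending $72 million: only the composition of liabilities changes → 0.
Net: 581 + 64 + 0 + 445 + 0 = +$1090 million.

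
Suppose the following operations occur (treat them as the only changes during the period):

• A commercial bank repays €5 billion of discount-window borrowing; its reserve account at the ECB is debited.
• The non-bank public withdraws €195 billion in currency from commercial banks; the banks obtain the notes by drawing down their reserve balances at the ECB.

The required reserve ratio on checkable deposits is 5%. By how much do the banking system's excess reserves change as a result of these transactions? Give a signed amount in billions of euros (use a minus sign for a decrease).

-€190.25 billion

Discount-window repayment €5 billion: reserves −€5B, deposits 0.
Currency withdrawal €195 billion: reserves −€195B, deposits −€195B.
Totals: Δreserves = −€200B, Δdeposits = −€195B.
Δrequired reserves = 5% × −€195B = −€9.75B.
Δexcess reserves = Δreserves − Δrequired = −€200B − (−€9.75B) = -€190.25 billion.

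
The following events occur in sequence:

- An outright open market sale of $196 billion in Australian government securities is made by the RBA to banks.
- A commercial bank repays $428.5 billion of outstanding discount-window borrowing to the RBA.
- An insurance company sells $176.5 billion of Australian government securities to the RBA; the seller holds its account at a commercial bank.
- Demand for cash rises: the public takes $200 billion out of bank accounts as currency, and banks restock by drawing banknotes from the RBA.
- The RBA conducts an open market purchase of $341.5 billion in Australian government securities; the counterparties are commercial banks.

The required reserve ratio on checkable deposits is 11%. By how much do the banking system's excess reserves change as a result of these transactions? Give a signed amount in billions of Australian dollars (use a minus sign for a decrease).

-$303.915 billion

OMO sale (to banks) $196 billion: reserves −$196B, deposits 0.
Discount-window repayment $428.5 billion: reserves −$428.5B, deposits 0.
Asset purchase (from non-banks) $176.5 billion: reserves +$176.5B, deposits +$176.5B.
Currency withdrawal $200 billion: reserves −$200B, deposits −$200B.
OMO purchase (from banks) $341.5 billion: reserves +$341.5B, deposits 0.
Totals: Δreserves = −$306.5B, Δdeposits = −$23.5B.
Δrequired reserves = 11% × −$23.5B = −$2.585B.
Δexcess reserves = Δreserves − Δrequired = −$306.5B − (−$2.585B) = -$303.915 billion.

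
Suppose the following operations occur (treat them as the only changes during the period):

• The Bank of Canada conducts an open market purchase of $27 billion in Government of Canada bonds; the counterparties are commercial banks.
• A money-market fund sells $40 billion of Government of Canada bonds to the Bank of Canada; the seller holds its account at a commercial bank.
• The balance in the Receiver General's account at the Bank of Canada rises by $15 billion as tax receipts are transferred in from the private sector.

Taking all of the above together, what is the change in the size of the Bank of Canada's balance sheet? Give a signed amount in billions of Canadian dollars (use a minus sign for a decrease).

OMO purchase (from banks) $27 billion: a Bank of Canada asset is acquired → +$27B.
Asset purchase (from non-banks) $40 billion: a Bank of Canada asset is acquired → +$40B.
Government account inflow $15 billion: only the composition of liabilities changes → 0.
Net: 27 + 40 + 0 = +$67 billion.

+$67 billion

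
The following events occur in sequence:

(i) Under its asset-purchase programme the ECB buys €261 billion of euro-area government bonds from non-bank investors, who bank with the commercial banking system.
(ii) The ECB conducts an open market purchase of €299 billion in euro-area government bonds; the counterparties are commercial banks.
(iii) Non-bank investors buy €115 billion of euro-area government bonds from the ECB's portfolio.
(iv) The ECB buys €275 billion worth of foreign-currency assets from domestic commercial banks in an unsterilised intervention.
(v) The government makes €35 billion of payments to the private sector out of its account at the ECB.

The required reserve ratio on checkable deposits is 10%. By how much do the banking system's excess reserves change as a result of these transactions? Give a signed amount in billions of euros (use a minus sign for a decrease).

+€736.9 billion

Asset purchase (from non-banks) €261 billion: reserves +€261B, deposits +€261B.
OMO purchase (from banks) €299 billion: reserves +€299B, deposits 0.
Asset sale (to non-banks) €115 billion: reserves −€115B, deposits −€115B.
FX purchase €275 billion: reserves +€275B, deposits 0.
Government spending €35 billion: reserves +€35B, deposits +€35B.
Totals: Δreserves = +€755B, Δdeposits = +€181B.
Δrequired reserves = 10% × +€181B = +€18.1B.
Δexcess reserves = Δreserves − Δrequired = +€755B − (+€18.1B) = +€736.9 billion.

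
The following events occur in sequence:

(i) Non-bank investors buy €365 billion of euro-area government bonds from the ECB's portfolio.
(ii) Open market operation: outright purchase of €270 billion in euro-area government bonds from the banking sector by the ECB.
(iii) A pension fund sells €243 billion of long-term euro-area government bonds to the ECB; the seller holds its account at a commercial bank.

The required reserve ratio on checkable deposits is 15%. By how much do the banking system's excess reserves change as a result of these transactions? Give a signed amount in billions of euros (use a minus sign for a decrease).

+€166.3 billion

Asset sale (to non-banks) €365 billion: reserves −€365B, deposits −€365B.
OMO purchase (from banks) €270 billion: reserves +€270B, deposits 0.
Asset purchase (from non-banks) €243 billion: reserves +€243B, deposits +€243B.
Totals: Δreserves = +€148B, Δdeposits = −€122B.
Δrequired reserves = 15% × −€122B = −€18.3B.
Δexcess reserves = Δreserves − Δrequired = +€148B − (−€18.3B) = +€166.3 billion.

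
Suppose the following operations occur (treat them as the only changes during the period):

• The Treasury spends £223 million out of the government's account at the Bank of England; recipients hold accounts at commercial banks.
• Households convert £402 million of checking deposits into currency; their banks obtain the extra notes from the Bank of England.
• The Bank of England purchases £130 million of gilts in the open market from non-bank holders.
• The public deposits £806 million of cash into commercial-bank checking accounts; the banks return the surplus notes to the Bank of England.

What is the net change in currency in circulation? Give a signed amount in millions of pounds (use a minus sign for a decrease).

Bank of England balance sheet:
  Assets:      Securities +£130M
  Liabilities: Bank reserves +£757M, Currency in circulation −£404M, Government deposits −£223M
So the change in currency in circulation is -£404 million.

-£404 million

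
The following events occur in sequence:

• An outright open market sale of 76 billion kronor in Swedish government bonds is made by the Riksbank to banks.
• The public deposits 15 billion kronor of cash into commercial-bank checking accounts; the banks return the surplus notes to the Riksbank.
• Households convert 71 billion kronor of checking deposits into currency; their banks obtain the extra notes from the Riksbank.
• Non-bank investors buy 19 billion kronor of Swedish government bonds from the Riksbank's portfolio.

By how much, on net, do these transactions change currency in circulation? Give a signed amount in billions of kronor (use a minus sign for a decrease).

OMO sale (to banks) 76 billion kronor: no currency enters or leaves circulation → 0.
Currency deposit 15 billion kronor: notes return to the central bank → −15B.
Currency withdrawal 71 billion kronor: notes leave the central bank → +71B.
Asset sale (to non-banks) 19 billion kronor: no currency enters or leaves circulation → 0.
Net: 0 − 15 + 71 + 0 = +56 billion.

+56 billion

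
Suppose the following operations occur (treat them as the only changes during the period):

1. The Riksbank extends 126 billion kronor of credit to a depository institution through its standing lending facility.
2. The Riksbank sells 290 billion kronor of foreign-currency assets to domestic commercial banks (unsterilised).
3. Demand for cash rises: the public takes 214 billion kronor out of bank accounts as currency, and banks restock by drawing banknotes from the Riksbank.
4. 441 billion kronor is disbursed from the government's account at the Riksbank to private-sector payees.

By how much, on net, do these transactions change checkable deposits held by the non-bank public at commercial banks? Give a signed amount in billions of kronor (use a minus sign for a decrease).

Discount-window loan 126 billion kronor: the counterparty is a bank, so public deposits are unchanged → 0.
FX sale 290 billion kronor: the counterparty is a bank, so public deposits are unchanged → 0.
Currency withdrawal 214 billion kronor: non-bank counterparties' bank balances fall → −214B.
Government spending 441 billion kronor: non-bank counterparties' bank balances rise → +441B.
Net: 0 + 0 − 214 + 441 = +227 billion.

+227 billion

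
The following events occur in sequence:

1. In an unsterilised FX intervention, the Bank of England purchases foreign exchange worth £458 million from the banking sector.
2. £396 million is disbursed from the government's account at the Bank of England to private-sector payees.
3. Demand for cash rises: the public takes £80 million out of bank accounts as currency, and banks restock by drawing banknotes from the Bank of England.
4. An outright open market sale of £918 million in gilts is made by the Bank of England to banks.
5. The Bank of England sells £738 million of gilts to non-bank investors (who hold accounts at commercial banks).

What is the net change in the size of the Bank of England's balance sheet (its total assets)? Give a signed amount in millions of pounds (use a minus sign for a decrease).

Bank of England balance sheet:
  Assets:      Securities −£1656M, Foreign assets +£458M
  Liabilities: Bank reserves −£882M, Currency in circulation +£80M, Government deposits −£396M
Change in total Bank of England assets = -£1198 million.

-£1198 million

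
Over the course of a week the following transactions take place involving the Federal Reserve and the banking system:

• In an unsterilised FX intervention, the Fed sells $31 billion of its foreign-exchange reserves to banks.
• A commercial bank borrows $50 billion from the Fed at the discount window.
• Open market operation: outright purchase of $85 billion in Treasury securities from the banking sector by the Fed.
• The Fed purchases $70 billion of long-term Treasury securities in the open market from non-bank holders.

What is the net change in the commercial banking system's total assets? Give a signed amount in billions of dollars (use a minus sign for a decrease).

+$120 billion

FX sale $31 billion: just an asset swap on bank balance sheets → 0.
Discount-window loan $50 billion: bank balance sheets expand → +$50B.
OMO purchase (from banks) $85 billion: just an asset swap on bank balance sheets → 0.
Asset purchase (from non-banks) $70 billion: bank balance sheets expand → +$70B.
Net: 0 + 50 + 0 + 70 = +$120 billion.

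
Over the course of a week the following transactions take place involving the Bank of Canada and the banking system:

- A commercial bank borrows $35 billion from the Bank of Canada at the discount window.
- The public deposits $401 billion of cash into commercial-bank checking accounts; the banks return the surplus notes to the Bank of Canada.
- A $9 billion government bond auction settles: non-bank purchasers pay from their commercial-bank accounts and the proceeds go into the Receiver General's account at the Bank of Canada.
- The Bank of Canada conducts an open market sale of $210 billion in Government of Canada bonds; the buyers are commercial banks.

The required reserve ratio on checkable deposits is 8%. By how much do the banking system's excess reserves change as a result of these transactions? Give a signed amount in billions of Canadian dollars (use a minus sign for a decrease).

Discount-window loan $35 billion: reserves +$35B, deposits 0.
Currency deposit $401 billion: reserves +$401B, deposits +$401B.
Government account inflow $9 billion: reserves −$9B, deposits −$9B.
OMO sale (to banks) $210 billion: reserves −$210B, deposits 0.
Totals: Δreserves = +$217B, Δdeposits = +$392B.
Δrequired reserves = 8% × +$392B = +$31.36B.
Δexcess reserves = Δreserves − Δrequired = +$217B − (+$31.36B) = +$185.64 billion.

+$185.64 billion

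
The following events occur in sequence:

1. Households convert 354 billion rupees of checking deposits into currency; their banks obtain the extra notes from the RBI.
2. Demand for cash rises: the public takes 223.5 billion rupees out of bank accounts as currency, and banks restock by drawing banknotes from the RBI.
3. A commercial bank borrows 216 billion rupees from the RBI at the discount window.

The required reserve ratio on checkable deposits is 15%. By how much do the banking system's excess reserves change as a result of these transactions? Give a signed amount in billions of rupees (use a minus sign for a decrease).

Currency withdrawal 354 billion rupees: reserves −354B, deposits −354B.
Currency withdrawal 223.5 billion rupees: reserves −223.5B, deposits −223.5B.
Discount-window loan 216 billion rupees: reserves +216B, deposits 0.
Totals: Δreserves = −361.5B, Δdeposits = −577.5B.
Δrequired reserves = 15% × −577.5B = −86.625B.
Δexcess reserves = Δreserves − Δrequired = −361.5B − (−86.625B) = -274.875 billion.

-274.875 billion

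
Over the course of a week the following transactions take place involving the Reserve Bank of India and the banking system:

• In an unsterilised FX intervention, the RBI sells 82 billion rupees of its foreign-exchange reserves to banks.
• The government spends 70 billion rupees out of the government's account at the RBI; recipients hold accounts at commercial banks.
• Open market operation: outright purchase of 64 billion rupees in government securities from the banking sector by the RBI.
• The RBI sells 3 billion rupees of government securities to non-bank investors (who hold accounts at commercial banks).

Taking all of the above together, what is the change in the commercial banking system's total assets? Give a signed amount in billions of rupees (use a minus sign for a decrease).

FX sale 82 billion rupees: just an asset swap on bank balance sheets → 0.
Government spending 70 billion rupees: bank balance sheets expand → +70B.
OMO purchase (from banks) 64 billion rupees: just an asset swap on bank balance sheets → 0.
Asset sale (to non-banks) 3 billion rupees: bank balance sheets shrink → −3B.
Net: 0 + 70 + 0 − 3 = +67 billion.

+67 billion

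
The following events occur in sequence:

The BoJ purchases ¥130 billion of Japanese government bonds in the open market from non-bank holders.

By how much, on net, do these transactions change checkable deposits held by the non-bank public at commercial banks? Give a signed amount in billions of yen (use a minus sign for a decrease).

+¥130 billion

Asset purchase (from non-banks) ¥130 billion: non-bank counterparties' bank balances rise → +¥130B.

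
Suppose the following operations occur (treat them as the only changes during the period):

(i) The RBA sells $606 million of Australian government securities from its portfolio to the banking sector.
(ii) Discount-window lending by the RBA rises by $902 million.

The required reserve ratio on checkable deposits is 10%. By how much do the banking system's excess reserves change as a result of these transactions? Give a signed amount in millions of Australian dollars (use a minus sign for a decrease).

+$296 million

OMO sale (to banks) $606 million: reserves −$606M, deposits 0.
Discount-window loan $902 million: reserves +$902M, deposits 0.
Totals: Δreserves = +$296M, Δdeposits = 0.
Δrequired reserves = 10% × 0 = 0.
Δexcess reserves = Δreserves − Δrequired = +$296M − (0) = +$296 million.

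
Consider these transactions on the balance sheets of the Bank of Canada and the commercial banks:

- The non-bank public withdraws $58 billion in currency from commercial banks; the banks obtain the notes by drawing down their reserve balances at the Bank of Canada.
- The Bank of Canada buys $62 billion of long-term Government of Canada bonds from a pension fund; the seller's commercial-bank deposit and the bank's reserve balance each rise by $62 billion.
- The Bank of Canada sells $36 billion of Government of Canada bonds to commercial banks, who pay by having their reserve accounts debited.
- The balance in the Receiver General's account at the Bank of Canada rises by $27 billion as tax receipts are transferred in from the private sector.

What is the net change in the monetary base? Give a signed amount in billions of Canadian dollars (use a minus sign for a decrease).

-$1 billion

Currency withdrawal $58 billion: just a shift between currency and reserves — both are base money → 0.
Asset purchase (from non-banks) $62 billion: Bank of Canada balance sheet expands → +$62B.
OMO sale (to banks) $36 billion: Bank of Canada balance sheet contracts → −$36B.
Government account inflow $27 billion: reserves shift to a non-base liability → −$27B.
Net: 0 + 62 − 36 − 27 = -$1 billion.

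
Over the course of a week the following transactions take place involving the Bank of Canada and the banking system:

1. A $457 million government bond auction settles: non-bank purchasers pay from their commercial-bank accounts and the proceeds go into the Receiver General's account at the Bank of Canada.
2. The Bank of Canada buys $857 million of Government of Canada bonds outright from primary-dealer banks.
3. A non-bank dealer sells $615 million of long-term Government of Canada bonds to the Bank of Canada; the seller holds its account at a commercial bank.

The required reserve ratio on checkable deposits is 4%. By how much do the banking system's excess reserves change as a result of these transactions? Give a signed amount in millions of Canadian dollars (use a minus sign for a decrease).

+$1008.68 million

Government account inflow $457 million: reserves −$457M, deposits −$457M.
OMO purchase (from banks) $857 million: reserves +$857M, deposits 0.
Asset purchase (from non-banks) $615 million: reserves +$615M, deposits +$615M.
Totals: Δreserves = +$1015M, Δdeposits = +$158M.
Δrequired reserves = 4% × +$158M = +$6.32M.
Δexcess reserves = Δreserves − Δrequired = +$1015M − (+$6.32M) = +$1008.68 million.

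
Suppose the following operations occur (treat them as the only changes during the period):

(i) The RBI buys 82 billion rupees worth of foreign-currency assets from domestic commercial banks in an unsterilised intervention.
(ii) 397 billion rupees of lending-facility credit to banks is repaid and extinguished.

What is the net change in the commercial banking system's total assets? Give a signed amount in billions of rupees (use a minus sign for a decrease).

-397 billion

FX purchase 82 billion rupees: just an asset swap on bank balance sheets → 0.
Discount-window repayment 397 billion rupees: bank balance sheets shrink → −397B.
Net: 0 − 397 = -397 billion.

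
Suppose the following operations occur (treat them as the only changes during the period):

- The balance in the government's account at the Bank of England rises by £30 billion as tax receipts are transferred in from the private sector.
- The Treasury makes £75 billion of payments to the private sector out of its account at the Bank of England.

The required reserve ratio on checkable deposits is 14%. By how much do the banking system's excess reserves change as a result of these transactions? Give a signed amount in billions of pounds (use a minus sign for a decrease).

Government account inflow £30 billion: reserves −£30B, deposits −£30B.
Government spending £75 billion: reserves +£75B, deposits +£75B.
Totals: Δreserves = +£45B, Δdeposits = +£45B.
Δrequired reserves = 14% × +£45B = +£6.3B.
Δexcess reserves = Δreserves − Δrequired = +£45B − (+£6.3B) = +£38.7 billion.

+£38.7 billion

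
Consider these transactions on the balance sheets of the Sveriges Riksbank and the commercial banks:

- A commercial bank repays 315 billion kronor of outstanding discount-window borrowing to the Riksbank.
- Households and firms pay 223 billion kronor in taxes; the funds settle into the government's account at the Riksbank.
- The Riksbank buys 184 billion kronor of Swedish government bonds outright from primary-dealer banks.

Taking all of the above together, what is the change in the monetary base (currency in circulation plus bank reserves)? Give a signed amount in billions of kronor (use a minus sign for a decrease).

-354 billion

Riksbank balance sheet:
  Assets:      Securities +184B, Loans to banks −315B
  Liabilities: Bank reserves −354B, Government deposits +223B
Commercial banking system:
  Assets:      Reserves at CB −354B, Securities −184B
  Liabilities: Checkable deposits −223B, Borrowings from CB −315B
Monetary base = currency + reserves: 0 + (−354B) = -354 billion.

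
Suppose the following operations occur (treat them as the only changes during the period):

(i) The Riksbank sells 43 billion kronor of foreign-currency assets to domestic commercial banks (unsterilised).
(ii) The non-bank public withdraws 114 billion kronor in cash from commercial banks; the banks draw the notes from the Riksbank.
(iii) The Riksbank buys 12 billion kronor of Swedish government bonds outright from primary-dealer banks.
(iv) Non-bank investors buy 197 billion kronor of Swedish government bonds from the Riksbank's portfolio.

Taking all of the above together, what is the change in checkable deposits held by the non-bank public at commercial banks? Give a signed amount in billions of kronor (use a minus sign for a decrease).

-311 billion

FX sale 43 billion kronor: the counterparty is a bank, so public deposits are unchanged → 0.
Currency withdrawal 114 billion kronor: non-bank counterparties' bank balances fall → −114B.
OMO purchase (from banks) 12 billion kronor: the counterparty is a bank, so public deposits are unchanged → 0.
Asset sale (to non-banks) 197 billion kronor: non-bank counterparties' bank balances fall → −197B.
Net: 0 − 114 + 0 − 197 = -311 billion.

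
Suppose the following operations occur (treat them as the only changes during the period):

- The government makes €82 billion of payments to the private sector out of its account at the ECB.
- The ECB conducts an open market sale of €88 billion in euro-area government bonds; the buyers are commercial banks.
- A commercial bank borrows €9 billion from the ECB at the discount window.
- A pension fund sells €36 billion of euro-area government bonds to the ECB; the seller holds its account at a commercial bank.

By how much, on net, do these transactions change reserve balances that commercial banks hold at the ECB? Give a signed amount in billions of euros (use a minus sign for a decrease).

+€39 billion

Government spending €82 billion: government payments flow into bank reserve accounts → +€82B.
OMO sale (to banks) €88 billion: the buying banks pay out of their reserve balances → −€88B.
Discount-window loan €9 billion: the loan is credited to the bank's reserve account → +€9B.
Asset purchase (from non-banks) €36 billion: the ECB pays by crediting reserve accounts → +€36B.
Net: 82 − 88 + 9 + 36 = +€39 billion.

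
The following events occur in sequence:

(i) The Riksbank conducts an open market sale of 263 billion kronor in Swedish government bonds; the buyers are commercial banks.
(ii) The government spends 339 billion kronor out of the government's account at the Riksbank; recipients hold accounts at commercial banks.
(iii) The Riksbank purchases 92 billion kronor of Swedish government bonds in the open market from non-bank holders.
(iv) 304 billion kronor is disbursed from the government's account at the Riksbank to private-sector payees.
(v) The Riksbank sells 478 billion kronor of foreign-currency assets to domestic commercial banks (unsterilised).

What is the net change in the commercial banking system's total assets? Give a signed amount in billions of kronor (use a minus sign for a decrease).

OMO sale (to banks) 263 billion kronor: just an asset swap on bank balance sheets → 0.
Government spending 339 billion kronor: bank balance sheets expand → +339B.
Asset purchase (from non-banks) 92 billion kronor: bank balance sheets expand → +92B.
Government spending 304 billion kronor: bank balance sheets expand → +304B.
FX sale 478 billion kronor: just an asset swap on bank balance sheets → 0.
Net: 0 + 339 + 92 + 304 + 0 = +735 billion.

+735 billion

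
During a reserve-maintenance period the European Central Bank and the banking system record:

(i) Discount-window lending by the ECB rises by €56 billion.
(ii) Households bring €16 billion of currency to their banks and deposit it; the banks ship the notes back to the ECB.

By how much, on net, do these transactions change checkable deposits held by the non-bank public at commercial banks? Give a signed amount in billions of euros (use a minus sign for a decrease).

+€16 billion

ECB balance sheet:
  Assets:      Loans to banks +€56B
  Liabilities: Bank reserves +€72B, Currency in circulation −€16B
Commercial banking system:
  Assets:      Reserves at CB +€72B
  Liabilities: Checkable deposits +€16B, Borrowings from CB +€56B
So the change in checkable deposits held by the non-bank public at commercial banks is +€16 billion.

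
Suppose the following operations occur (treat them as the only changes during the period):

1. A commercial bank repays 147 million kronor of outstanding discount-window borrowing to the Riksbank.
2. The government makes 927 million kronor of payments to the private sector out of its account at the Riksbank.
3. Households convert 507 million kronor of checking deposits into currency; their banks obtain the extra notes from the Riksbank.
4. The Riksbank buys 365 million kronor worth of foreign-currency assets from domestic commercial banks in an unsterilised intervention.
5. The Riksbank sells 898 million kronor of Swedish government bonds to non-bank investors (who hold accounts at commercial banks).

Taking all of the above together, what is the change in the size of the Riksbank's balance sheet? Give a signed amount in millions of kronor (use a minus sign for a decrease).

Riksbank balance sheet:
  Assets:      Securities −898M, Loans to banks −147M, Foreign assets +365M
  Liabilities: Bank reserves −260M, Currency in circulation +507M, Government deposits −927M
Commercial banking system:
  Assets:      Reserves at CB −260M, Foreign assets −365M
  Liabilities: Checkable deposits −478M, Borrowings from CB −147M
Change in total Riksbank assets = -680 million.

-680 million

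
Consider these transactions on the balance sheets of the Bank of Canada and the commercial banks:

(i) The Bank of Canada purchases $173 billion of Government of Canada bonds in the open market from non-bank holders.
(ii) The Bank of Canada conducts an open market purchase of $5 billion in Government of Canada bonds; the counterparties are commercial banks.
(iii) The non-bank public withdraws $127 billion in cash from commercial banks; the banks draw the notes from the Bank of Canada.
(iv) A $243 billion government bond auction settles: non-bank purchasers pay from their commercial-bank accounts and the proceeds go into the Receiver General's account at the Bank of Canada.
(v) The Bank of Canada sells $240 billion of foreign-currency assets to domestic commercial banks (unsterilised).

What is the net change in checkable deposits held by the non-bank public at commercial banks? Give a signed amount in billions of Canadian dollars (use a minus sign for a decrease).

Asset purchase (from non-banks) $173 billion: non-bank counterparties' bank balances rise → +$173B.
OMO purchase (from banks) $5 billion: the counterparty is a bank, so public deposits are unchanged → 0.
Currency withdrawal $127 billion: non-bank counterparties' bank balances fall → −$127B.
Government account inflow $243 billion: non-bank counterparties' bank balances fall → −$243B.
FX sale $240 billion: the counterparty is a bank, so public deposits are unchanged → 0.
Net: 173 + 0 − 127 − 243 + 0 = -$197 billion.

-$197 billion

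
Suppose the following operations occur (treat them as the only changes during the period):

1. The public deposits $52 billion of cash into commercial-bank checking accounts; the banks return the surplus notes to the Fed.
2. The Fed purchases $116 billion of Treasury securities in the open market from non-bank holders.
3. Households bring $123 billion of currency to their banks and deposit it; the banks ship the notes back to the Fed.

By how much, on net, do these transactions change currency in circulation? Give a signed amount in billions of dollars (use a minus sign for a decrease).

-$175 billion

Fed balance sheet:
  Assets:      Securities +$116B
  Liabilities: Bank reserves +$291B, Currency in circulation −$175B
So the change in currency in circulation is -$175 billion.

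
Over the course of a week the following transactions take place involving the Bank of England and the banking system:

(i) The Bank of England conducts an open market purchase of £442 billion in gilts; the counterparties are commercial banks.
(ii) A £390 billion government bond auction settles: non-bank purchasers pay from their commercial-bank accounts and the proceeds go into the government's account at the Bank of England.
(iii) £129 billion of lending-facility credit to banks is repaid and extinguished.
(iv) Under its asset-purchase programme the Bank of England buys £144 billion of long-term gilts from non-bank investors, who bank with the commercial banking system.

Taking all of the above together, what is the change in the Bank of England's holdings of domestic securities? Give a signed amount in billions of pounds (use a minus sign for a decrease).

Bank of England balance sheet:
  Assets:      Securities +£586B, Loans to banks −£129B
  Liabilities: Bank reserves +£67B, Government deposits +£390B
Commercial banking system:
  Assets:      Reserves at CB +£67B, Securities −£442B
  Liabilities: Checkable deposits −£246B, Borrowings from CB −£129B
So the change in the Bank of England's holdings of domestic securities is +£586 billion.

+£586 billion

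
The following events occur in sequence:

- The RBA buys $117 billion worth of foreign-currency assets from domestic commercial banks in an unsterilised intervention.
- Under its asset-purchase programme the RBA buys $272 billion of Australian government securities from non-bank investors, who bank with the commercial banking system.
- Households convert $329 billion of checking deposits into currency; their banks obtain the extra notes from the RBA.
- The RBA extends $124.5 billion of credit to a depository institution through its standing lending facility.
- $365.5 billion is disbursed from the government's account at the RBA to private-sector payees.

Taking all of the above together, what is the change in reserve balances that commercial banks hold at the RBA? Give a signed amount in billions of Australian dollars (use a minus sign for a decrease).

FX purchase $117 billion: the RBA pays by crediting reserve accounts → +$117B.
Asset purchase (from non-banks) $272 billion: the RBA pays by crediting reserve accounts → +$272B.
Currency withdrawal $329 billion: banks swap reserves for currency → −$329B.
Discount-window loan $124.5 billion: the loan is credited to the bank's reserve account → +$124.5B.
Government spending $365.5 billion: government payments flow into bank reserve accounts → +$365.5B.
Net: 117 + 272 − 329 + 124.5 + 365.5 = +$550 billion.

+$550 billion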